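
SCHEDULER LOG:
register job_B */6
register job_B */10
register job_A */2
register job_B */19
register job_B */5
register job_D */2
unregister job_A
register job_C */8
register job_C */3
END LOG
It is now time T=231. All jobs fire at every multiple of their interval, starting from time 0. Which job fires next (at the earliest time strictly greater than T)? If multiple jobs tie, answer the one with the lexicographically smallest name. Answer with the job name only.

Op 1: register job_B */6 -> active={job_B:*/6}
Op 2: register job_B */10 -> active={job_B:*/10}
Op 3: register job_A */2 -> active={job_A:*/2, job_B:*/10}
Op 4: register job_B */19 -> active={job_A:*/2, job_B:*/19}
Op 5: register job_B */5 -> active={job_A:*/2, job_B:*/5}
Op 6: register job_D */2 -> active={job_A:*/2, job_B:*/5, job_D:*/2}
Op 7: unregister job_A -> active={job_B:*/5, job_D:*/2}
Op 8: register job_C */8 -> active={job_B:*/5, job_C:*/8, job_D:*/2}
Op 9: register job_C */3 -> active={job_B:*/5, job_C:*/3, job_D:*/2}
  job_B: interval 5, next fire after T=231 is 235
  job_C: interval 3, next fire after T=231 is 234
  job_D: interval 2, next fire after T=231 is 232
Earliest = 232, winner (lex tiebreak) = job_D

Answer: job_D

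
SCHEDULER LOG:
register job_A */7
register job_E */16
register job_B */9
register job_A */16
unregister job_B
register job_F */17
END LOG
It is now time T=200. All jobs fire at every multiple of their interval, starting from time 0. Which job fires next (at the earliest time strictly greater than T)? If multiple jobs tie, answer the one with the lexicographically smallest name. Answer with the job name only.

Answer: job_F

Derivation:
Op 1: register job_A */7 -> active={job_A:*/7}
Op 2: register job_E */16 -> active={job_A:*/7, job_E:*/16}
Op 3: register job_B */9 -> active={job_A:*/7, job_B:*/9, job_E:*/16}
Op 4: register job_A */16 -> active={job_A:*/16, job_B:*/9, job_E:*/16}
Op 5: unregister job_B -> active={job_A:*/16, job_E:*/16}
Op 6: register job_F */17 -> active={job_A:*/16, job_E:*/16, job_F:*/17}
  job_A: interval 16, next fire after T=200 is 208
  job_E: interval 16, next fire after T=200 is 208
  job_F: interval 17, next fire after T=200 is 204
Earliest = 204, winner (lex tiebreak) = job_F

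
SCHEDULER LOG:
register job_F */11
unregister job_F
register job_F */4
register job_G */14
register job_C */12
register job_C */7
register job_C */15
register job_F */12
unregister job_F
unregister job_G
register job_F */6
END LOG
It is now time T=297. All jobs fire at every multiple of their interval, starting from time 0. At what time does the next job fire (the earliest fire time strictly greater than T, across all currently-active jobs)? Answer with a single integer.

Answer: 300

Derivation:
Op 1: register job_F */11 -> active={job_F:*/11}
Op 2: unregister job_F -> active={}
Op 3: register job_F */4 -> active={job_F:*/4}
Op 4: register job_G */14 -> active={job_F:*/4, job_G:*/14}
Op 5: register job_C */12 -> active={job_C:*/12, job_F:*/4, job_G:*/14}
Op 6: register job_C */7 -> active={job_C:*/7, job_F:*/4, job_G:*/14}
Op 7: register job_C */15 -> active={job_C:*/15, job_F:*/4, job_G:*/14}
Op 8: register job_F */12 -> active={job_C:*/15, job_F:*/12, job_G:*/14}
Op 9: unregister job_F -> active={job_C:*/15, job_G:*/14}
Op 10: unregister job_G -> active={job_C:*/15}
Op 11: register job_F */6 -> active={job_C:*/15, job_F:*/6}
  job_C: interval 15, next fire after T=297 is 300
  job_F: interval 6, next fire after T=297 is 300
Earliest fire time = 300 (job job_C)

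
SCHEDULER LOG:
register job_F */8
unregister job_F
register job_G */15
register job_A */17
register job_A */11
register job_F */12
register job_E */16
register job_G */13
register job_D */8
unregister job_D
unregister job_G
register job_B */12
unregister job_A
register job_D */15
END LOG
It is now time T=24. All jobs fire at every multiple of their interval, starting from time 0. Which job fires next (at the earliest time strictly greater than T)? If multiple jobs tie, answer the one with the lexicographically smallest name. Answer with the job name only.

Answer: job_D

Derivation:
Op 1: register job_F */8 -> active={job_F:*/8}
Op 2: unregister job_F -> active={}
Op 3: register job_G */15 -> active={job_G:*/15}
Op 4: register job_A */17 -> active={job_A:*/17, job_G:*/15}
Op 5: register job_A */11 -> active={job_A:*/11, job_G:*/15}
Op 6: register job_F */12 -> active={job_A:*/11, job_F:*/12, job_G:*/15}
Op 7: register job_E */16 -> active={job_A:*/11, job_E:*/16, job_F:*/12, job_G:*/15}
Op 8: register job_G */13 -> active={job_A:*/11, job_E:*/16, job_F:*/12, job_G:*/13}
Op 9: register job_D */8 -> active={job_A:*/11, job_D:*/8, job_E:*/16, job_F:*/12, job_G:*/13}
Op 10: unregister job_D -> active={job_A:*/11, job_E:*/16, job_F:*/12, job_G:*/13}
Op 11: unregister job_G -> active={job_A:*/11, job_E:*/16, job_F:*/12}
Op 12: register job_B */12 -> active={job_A:*/11, job_B:*/12, job_E:*/16, job_F:*/12}
Op 13: unregister job_A -> active={job_B:*/12, job_E:*/16, job_F:*/12}
Op 14: register job_D */15 -> active={job_B:*/12, job_D:*/15, job_E:*/16, job_F:*/12}
  job_B: interval 12, next fire after T=24 is 36
  job_D: interval 15, next fire after T=24 is 30
  job_E: interval 16, next fire after T=24 is 32
  job_F: interval 12, next fire after T=24 is 36
Earliest = 30, winner (lex tiebreak) = job_D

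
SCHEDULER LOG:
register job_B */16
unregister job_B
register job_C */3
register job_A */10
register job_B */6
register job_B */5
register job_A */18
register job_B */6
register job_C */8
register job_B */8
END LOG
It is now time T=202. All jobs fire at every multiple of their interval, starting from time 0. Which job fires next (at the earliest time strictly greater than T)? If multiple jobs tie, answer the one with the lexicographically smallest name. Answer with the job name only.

Op 1: register job_B */16 -> active={job_B:*/16}
Op 2: unregister job_B -> active={}
Op 3: register job_C */3 -> active={job_C:*/3}
Op 4: register job_A */10 -> active={job_A:*/10, job_C:*/3}
Op 5: register job_B */6 -> active={job_A:*/10, job_B:*/6, job_C:*/3}
Op 6: register job_B */5 -> active={job_A:*/10, job_B:*/5, job_C:*/3}
Op 7: register job_A */18 -> active={job_A:*/18, job_B:*/5, job_C:*/3}
Op 8: register job_B */6 -> active={job_A:*/18, job_B:*/6, job_C:*/3}
Op 9: register job_C */8 -> active={job_A:*/18, job_B:*/6, job_C:*/8}
Op 10: register job_B */8 -> active={job_A:*/18, job_B:*/8, job_C:*/8}
  job_A: interval 18, next fire after T=202 is 216
  job_B: interval 8, next fire after T=202 is 208
  job_C: interval 8, next fire after T=202 is 208
Earliest = 208, winner (lex tiebreak) = job_B

Answer: job_B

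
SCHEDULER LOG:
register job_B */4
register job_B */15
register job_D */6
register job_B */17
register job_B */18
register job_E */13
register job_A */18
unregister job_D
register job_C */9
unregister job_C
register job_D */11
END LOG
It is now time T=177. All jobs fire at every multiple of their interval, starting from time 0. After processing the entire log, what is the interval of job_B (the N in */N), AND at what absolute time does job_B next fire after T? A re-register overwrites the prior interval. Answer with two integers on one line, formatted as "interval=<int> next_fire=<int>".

Op 1: register job_B */4 -> active={job_B:*/4}
Op 2: register job_B */15 -> active={job_B:*/15}
Op 3: register job_D */6 -> active={job_B:*/15, job_D:*/6}
Op 4: register job_B */17 -> active={job_B:*/17, job_D:*/6}
Op 5: register job_B */18 -> active={job_B:*/18, job_D:*/6}
Op 6: register job_E */13 -> active={job_B:*/18, job_D:*/6, job_E:*/13}
Op 7: register job_A */18 -> active={job_A:*/18, job_B:*/18, job_D:*/6, job_E:*/13}
Op 8: unregister job_D -> active={job_A:*/18, job_B:*/18, job_E:*/13}
Op 9: register job_C */9 -> active={job_A:*/18, job_B:*/18, job_C:*/9, job_E:*/13}
Op 10: unregister job_C -> active={job_A:*/18, job_B:*/18, job_E:*/13}
Op 11: register job_D */11 -> active={job_A:*/18, job_B:*/18, job_D:*/11, job_E:*/13}
Final interval of job_B = 18
Next fire of job_B after T=177: (177//18+1)*18 = 180

Answer: interval=18 next_fire=180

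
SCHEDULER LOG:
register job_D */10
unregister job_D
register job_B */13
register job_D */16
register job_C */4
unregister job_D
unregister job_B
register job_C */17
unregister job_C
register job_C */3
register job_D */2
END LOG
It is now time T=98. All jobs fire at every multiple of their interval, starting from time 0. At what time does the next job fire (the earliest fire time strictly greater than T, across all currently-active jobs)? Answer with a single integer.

Op 1: register job_D */10 -> active={job_D:*/10}
Op 2: unregister job_D -> active={}
Op 3: register job_B */13 -> active={job_B:*/13}
Op 4: register job_D */16 -> active={job_B:*/13, job_D:*/16}
Op 5: register job_C */4 -> active={job_B:*/13, job_C:*/4, job_D:*/16}
Op 6: unregister job_D -> active={job_B:*/13, job_C:*/4}
Op 7: unregister job_B -> active={job_C:*/4}
Op 8: register job_C */17 -> active={job_C:*/17}
Op 9: unregister job_C -> active={}
Op 10: register job_C */3 -> active={job_C:*/3}
Op 11: register job_D */2 -> active={job_C:*/3, job_D:*/2}
  job_C: interval 3, next fire after T=98 is 99
  job_D: interval 2, next fire after T=98 is 100
Earliest fire time = 99 (job job_C)

Answer: 99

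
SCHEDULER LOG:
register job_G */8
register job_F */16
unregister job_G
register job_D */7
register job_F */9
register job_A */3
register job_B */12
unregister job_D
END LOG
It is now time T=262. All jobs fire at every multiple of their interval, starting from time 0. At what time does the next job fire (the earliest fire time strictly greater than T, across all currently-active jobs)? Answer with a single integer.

Answer: 264

Derivation:
Op 1: register job_G */8 -> active={job_G:*/8}
Op 2: register job_F */16 -> active={job_F:*/16, job_G:*/8}
Op 3: unregister job_G -> active={job_F:*/16}
Op 4: register job_D */7 -> active={job_D:*/7, job_F:*/16}
Op 5: register job_F */9 -> active={job_D:*/7, job_F:*/9}
Op 6: register job_A */3 -> active={job_A:*/3, job_D:*/7, job_F:*/9}
Op 7: register job_B */12 -> active={job_A:*/3, job_B:*/12, job_D:*/7, job_F:*/9}
Op 8: unregister job_D -> active={job_A:*/3, job_B:*/12, job_F:*/9}
  job_A: interval 3, next fire after T=262 is 264
  job_B: interval 12, next fire after T=262 is 264
  job_F: interval 9, next fire after T=262 is 270
Earliest fire time = 264 (job job_A)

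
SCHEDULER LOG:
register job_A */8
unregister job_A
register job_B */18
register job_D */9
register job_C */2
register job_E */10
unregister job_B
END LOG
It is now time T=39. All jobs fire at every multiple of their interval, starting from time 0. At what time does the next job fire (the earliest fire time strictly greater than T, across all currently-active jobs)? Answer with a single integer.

Answer: 40

Derivation:
Op 1: register job_A */8 -> active={job_A:*/8}
Op 2: unregister job_A -> active={}
Op 3: register job_B */18 -> active={job_B:*/18}
Op 4: register job_D */9 -> active={job_B:*/18, job_D:*/9}
Op 5: register job_C */2 -> active={job_B:*/18, job_C:*/2, job_D:*/9}
Op 6: register job_E */10 -> active={job_B:*/18, job_C:*/2, job_D:*/9, job_E:*/10}
Op 7: unregister job_B -> active={job_C:*/2, job_D:*/9, job_E:*/10}
  job_C: interval 2, next fire after T=39 is 40
  job_D: interval 9, next fire after T=39 is 45
  job_E: interval 10, next fire after T=39 is 40
Earliest fire time = 40 (job job_C)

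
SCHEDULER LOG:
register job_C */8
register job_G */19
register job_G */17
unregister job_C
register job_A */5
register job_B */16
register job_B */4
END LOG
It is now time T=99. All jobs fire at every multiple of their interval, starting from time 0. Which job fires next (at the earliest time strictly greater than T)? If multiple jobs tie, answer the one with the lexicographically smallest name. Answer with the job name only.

Op 1: register job_C */8 -> active={job_C:*/8}
Op 2: register job_G */19 -> active={job_C:*/8, job_G:*/19}
Op 3: register job_G */17 -> active={job_C:*/8, job_G:*/17}
Op 4: unregister job_C -> active={job_G:*/17}
Op 5: register job_A */5 -> active={job_A:*/5, job_G:*/17}
Op 6: register job_B */16 -> active={job_A:*/5, job_B:*/16, job_G:*/17}
Op 7: register job_B */4 -> active={job_A:*/5, job_B:*/4, job_G:*/17}
  job_A: interval 5, next fire after T=99 is 100
  job_B: interval 4, next fire after T=99 is 100
  job_G: interval 17, next fire after T=99 is 102
Earliest = 100, winner (lex tiebreak) = job_A

Answer: job_A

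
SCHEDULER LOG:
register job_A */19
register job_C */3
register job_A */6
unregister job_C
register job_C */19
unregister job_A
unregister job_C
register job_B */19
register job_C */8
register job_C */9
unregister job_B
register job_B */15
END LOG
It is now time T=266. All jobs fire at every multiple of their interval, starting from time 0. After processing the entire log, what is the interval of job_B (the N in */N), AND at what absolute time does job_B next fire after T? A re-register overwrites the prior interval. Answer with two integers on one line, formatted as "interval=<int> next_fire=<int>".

Answer: interval=15 next_fire=270

Derivation:
Op 1: register job_A */19 -> active={job_A:*/19}
Op 2: register job_C */3 -> active={job_A:*/19, job_C:*/3}
Op 3: register job_A */6 -> active={job_A:*/6, job_C:*/3}
Op 4: unregister job_C -> active={job_A:*/6}
Op 5: register job_C */19 -> active={job_A:*/6, job_C:*/19}
Op 6: unregister job_A -> active={job_C:*/19}
Op 7: unregister job_C -> active={}
Op 8: register job_B */19 -> active={job_B:*/19}
Op 9: register job_C */8 -> active={job_B:*/19, job_C:*/8}
Op 10: register job_C */9 -> active={job_B:*/19, job_C:*/9}
Op 11: unregister job_B -> active={job_C:*/9}
Op 12: register job_B */15 -> active={job_B:*/15, job_C:*/9}
Final interval of job_B = 15
Next fire of job_B after T=266: (266//15+1)*15 = 270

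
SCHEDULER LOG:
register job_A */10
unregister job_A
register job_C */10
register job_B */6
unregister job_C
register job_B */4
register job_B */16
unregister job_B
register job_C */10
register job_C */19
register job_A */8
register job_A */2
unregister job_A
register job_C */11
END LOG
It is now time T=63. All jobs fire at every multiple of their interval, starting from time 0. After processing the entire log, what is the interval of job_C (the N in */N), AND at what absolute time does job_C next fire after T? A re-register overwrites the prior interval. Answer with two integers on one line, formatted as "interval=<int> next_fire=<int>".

Answer: interval=11 next_fire=66

Derivation:
Op 1: register job_A */10 -> active={job_A:*/10}
Op 2: unregister job_A -> active={}
Op 3: register job_C */10 -> active={job_C:*/10}
Op 4: register job_B */6 -> active={job_B:*/6, job_C:*/10}
Op 5: unregister job_C -> active={job_B:*/6}
Op 6: register job_B */4 -> active={job_B:*/4}
Op 7: register job_B */16 -> active={job_B:*/16}
Op 8: unregister job_B -> active={}
Op 9: register job_C */10 -> active={job_C:*/10}
Op 10: register job_C */19 -> active={job_C:*/19}
Op 11: register job_A */8 -> active={job_A:*/8, job_C:*/19}
Op 12: register job_A */2 -> active={job_A:*/2, job_C:*/19}
Op 13: unregister job_A -> active={job_C:*/19}
Op 14: register job_C */11 -> active={job_C:*/11}
Final interval of job_C = 11
Next fire of job_C after T=63: (63//11+1)*11 = 66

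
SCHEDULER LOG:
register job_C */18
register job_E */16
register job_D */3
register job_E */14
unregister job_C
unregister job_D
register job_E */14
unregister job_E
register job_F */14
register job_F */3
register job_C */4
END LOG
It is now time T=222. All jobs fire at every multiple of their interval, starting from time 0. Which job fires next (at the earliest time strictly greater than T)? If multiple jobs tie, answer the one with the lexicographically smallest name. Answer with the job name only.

Op 1: register job_C */18 -> active={job_C:*/18}
Op 2: register job_E */16 -> active={job_C:*/18, job_E:*/16}
Op 3: register job_D */3 -> active={job_C:*/18, job_D:*/3, job_E:*/16}
Op 4: register job_E */14 -> active={job_C:*/18, job_D:*/3, job_E:*/14}
Op 5: unregister job_C -> active={job_D:*/3, job_E:*/14}
Op 6: unregister job_D -> active={job_E:*/14}
Op 7: register job_E */14 -> active={job_E:*/14}
Op 8: unregister job_E -> active={}
Op 9: register job_F */14 -> active={job_F:*/14}
Op 10: register job_F */3 -> active={job_F:*/3}
Op 11: register job_C */4 -> active={job_C:*/4, job_F:*/3}
  job_C: interval 4, next fire after T=222 is 224
  job_F: interval 3, next fire after T=222 is 225
Earliest = 224, winner (lex tiebreak) = job_C

Answer: job_C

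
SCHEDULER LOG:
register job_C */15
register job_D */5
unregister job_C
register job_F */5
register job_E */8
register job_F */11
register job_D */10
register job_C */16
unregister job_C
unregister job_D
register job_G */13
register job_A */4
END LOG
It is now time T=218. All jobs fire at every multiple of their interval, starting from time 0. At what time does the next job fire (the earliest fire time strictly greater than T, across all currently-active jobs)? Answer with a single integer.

Answer: 220

Derivation:
Op 1: register job_C */15 -> active={job_C:*/15}
Op 2: register job_D */5 -> active={job_C:*/15, job_D:*/5}
Op 3: unregister job_C -> active={job_D:*/5}
Op 4: register job_F */5 -> active={job_D:*/5, job_F:*/5}
Op 5: register job_E */8 -> active={job_D:*/5, job_E:*/8, job_F:*/5}
Op 6: register job_F */11 -> active={job_D:*/5, job_E:*/8, job_F:*/11}
Op 7: register job_D */10 -> active={job_D:*/10, job_E:*/8, job_F:*/11}
Op 8: register job_C */16 -> active={job_C:*/16, job_D:*/10, job_E:*/8, job_F:*/11}
Op 9: unregister job_C -> active={job_D:*/10, job_E:*/8, job_F:*/11}
Op 10: unregister job_D -> active={job_E:*/8, job_F:*/11}
Op 11: register job_G */13 -> active={job_E:*/8, job_F:*/11, job_G:*/13}
Op 12: register job_A */4 -> active={job_A:*/4, job_E:*/8, job_F:*/11, job_G:*/13}
  job_A: interval 4, next fire after T=218 is 220
  job_E: interval 8, next fire after T=218 is 224
  job_F: interval 11, next fire after T=218 is 220
  job_G: interval 13, next fire after T=218 is 221
Earliest fire time = 220 (job job_A)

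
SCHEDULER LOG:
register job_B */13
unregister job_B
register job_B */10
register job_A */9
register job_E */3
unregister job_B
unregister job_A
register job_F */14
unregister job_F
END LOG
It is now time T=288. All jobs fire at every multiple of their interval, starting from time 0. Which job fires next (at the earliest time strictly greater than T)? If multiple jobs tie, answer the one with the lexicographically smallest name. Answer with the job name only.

Op 1: register job_B */13 -> active={job_B:*/13}
Op 2: unregister job_B -> active={}
Op 3: register job_B */10 -> active={job_B:*/10}
Op 4: register job_A */9 -> active={job_A:*/9, job_B:*/10}
Op 5: register job_E */3 -> active={job_A:*/9, job_B:*/10, job_E:*/3}
Op 6: unregister job_B -> active={job_A:*/9, job_E:*/3}
Op 7: unregister job_A -> active={job_E:*/3}
Op 8: register job_F */14 -> active={job_E:*/3, job_F:*/14}
Op 9: unregister job_F -> active={job_E:*/3}
  job_E: interval 3, next fire after T=288 is 291
Earliest = 291, winner (lex tiebreak) = job_E

Answer: job_E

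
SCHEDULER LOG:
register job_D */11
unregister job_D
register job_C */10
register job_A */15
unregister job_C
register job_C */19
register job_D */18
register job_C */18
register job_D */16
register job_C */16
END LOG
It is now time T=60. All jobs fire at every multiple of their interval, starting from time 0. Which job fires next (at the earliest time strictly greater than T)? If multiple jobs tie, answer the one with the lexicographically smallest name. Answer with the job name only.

Op 1: register job_D */11 -> active={job_D:*/11}
Op 2: unregister job_D -> active={}
Op 3: register job_C */10 -> active={job_C:*/10}
Op 4: register job_A */15 -> active={job_A:*/15, job_C:*/10}
Op 5: unregister job_C -> active={job_A:*/15}
Op 6: register job_C */19 -> active={job_A:*/15, job_C:*/19}
Op 7: register job_D */18 -> active={job_A:*/15, job_C:*/19, job_D:*/18}
Op 8: register job_C */18 -> active={job_A:*/15, job_C:*/18, job_D:*/18}
Op 9: register job_D */16 -> active={job_A:*/15, job_C:*/18, job_D:*/16}
Op 10: register job_C */16 -> active={job_A:*/15, job_C:*/16, job_D:*/16}
  job_A: interval 15, next fire after T=60 is 75
  job_C: interval 16, next fire after T=60 is 64
  job_D: interval 16, next fire after T=60 is 64
Earliest = 64, winner (lex tiebreak) = job_C

Answer: job_C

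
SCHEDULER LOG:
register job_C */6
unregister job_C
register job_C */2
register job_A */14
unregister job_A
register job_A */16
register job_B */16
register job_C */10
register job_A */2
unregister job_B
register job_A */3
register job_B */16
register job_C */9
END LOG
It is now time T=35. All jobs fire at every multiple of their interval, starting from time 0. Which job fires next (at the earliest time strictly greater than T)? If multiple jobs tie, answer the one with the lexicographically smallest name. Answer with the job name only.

Answer: job_A

Derivation:
Op 1: register job_C */6 -> active={job_C:*/6}
Op 2: unregister job_C -> active={}
Op 3: register job_C */2 -> active={job_C:*/2}
Op 4: register job_A */14 -> active={job_A:*/14, job_C:*/2}
Op 5: unregister job_A -> active={job_C:*/2}
Op 6: register job_A */16 -> active={job_A:*/16, job_C:*/2}
Op 7: register job_B */16 -> active={job_A:*/16, job_B:*/16, job_C:*/2}
Op 8: register job_C */10 -> active={job_A:*/16, job_B:*/16, job_C:*/10}
Op 9: register job_A */2 -> active={job_A:*/2, job_B:*/16, job_C:*/10}
Op 10: unregister job_B -> active={job_A:*/2, job_C:*/10}
Op 11: register job_A */3 -> active={job_A:*/3, job_C:*/10}
Op 12: register job_B */16 -> active={job_A:*/3, job_B:*/16, job_C:*/10}
Op 13: register job_C */9 -> active={job_A:*/3, job_B:*/16, job_C:*/9}
  job_A: interval 3, next fire after T=35 is 36
  job_B: interval 16, next fire after T=35 is 48
  job_C: interval 9, next fire after T=35 is 36
Earliest = 36, winner (lex tiebreak) = job_A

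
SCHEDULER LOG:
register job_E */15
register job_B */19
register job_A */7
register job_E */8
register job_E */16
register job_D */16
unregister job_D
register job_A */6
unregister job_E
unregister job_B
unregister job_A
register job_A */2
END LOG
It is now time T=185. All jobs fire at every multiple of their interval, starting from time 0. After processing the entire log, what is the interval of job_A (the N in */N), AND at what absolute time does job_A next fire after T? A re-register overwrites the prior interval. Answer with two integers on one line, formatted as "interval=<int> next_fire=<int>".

Answer: interval=2 next_fire=186

Derivation:
Op 1: register job_E */15 -> active={job_E:*/15}
Op 2: register job_B */19 -> active={job_B:*/19, job_E:*/15}
Op 3: register job_A */7 -> active={job_A:*/7, job_B:*/19, job_E:*/15}
Op 4: register job_E */8 -> active={job_A:*/7, job_B:*/19, job_E:*/8}
Op 5: register job_E */16 -> active={job_A:*/7, job_B:*/19, job_E:*/16}
Op 6: register job_D */16 -> active={job_A:*/7, job_B:*/19, job_D:*/16, job_E:*/16}
Op 7: unregister job_D -> active={job_A:*/7, job_B:*/19, job_E:*/16}
Op 8: register job_A */6 -> active={job_A:*/6, job_B:*/19, job_E:*/16}
Op 9: unregister job_E -> active={job_A:*/6, job_B:*/19}
Op 10: unregister job_B -> active={job_A:*/6}
Op 11: unregister job_A -> active={}
Op 12: register job_A */2 -> active={job_A:*/2}
Final interval of job_A = 2
Next fire of job_A after T=185: (185//2+1)*2 = 186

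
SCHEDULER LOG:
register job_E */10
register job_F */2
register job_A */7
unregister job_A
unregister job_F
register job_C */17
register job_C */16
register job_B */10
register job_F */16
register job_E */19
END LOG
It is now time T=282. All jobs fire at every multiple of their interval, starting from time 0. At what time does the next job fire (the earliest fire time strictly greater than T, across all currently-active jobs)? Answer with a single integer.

Op 1: register job_E */10 -> active={job_E:*/10}
Op 2: register job_F */2 -> active={job_E:*/10, job_F:*/2}
Op 3: register job_A */7 -> active={job_A:*/7, job_E:*/10, job_F:*/2}
Op 4: unregister job_A -> active={job_E:*/10, job_F:*/2}
Op 5: unregister job_F -> active={job_E:*/10}
Op 6: register job_C */17 -> active={job_C:*/17, job_E:*/10}
Op 7: register job_C */16 -> active={job_C:*/16, job_E:*/10}
Op 8: register job_B */10 -> active={job_B:*/10, job_C:*/16, job_E:*/10}
Op 9: register job_F */16 -> active={job_B:*/10, job_C:*/16, job_E:*/10, job_F:*/16}
Op 10: register job_E */19 -> active={job_B:*/10, job_C:*/16, job_E:*/19, job_F:*/16}
  job_B: interval 10, next fire after T=282 is 290
  job_C: interval 16, next fire after T=282 is 288
  job_E: interval 19, next fire after T=282 is 285
  job_F: interval 16, next fire after T=282 is 288
Earliest fire time = 285 (job job_E)

Answer: 285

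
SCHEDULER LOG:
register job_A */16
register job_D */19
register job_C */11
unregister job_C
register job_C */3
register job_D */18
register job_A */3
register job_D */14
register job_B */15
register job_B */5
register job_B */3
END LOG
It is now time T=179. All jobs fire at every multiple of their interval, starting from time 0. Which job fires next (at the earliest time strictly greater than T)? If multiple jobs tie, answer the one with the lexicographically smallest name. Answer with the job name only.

Op 1: register job_A */16 -> active={job_A:*/16}
Op 2: register job_D */19 -> active={job_A:*/16, job_D:*/19}
Op 3: register job_C */11 -> active={job_A:*/16, job_C:*/11, job_D:*/19}
Op 4: unregister job_C -> active={job_A:*/16, job_D:*/19}
Op 5: register job_C */3 -> active={job_A:*/16, job_C:*/3, job_D:*/19}
Op 6: register job_D */18 -> active={job_A:*/16, job_C:*/3, job_D:*/18}
Op 7: register job_A */3 -> active={job_A:*/3, job_C:*/3, job_D:*/18}
Op 8: register job_D */14 -> active={job_A:*/3, job_C:*/3, job_D:*/14}
Op 9: register job_B */15 -> active={job_A:*/3, job_B:*/15, job_C:*/3, job_D:*/14}
Op 10: register job_B */5 -> active={job_A:*/3, job_B:*/5, job_C:*/3, job_D:*/14}
Op 11: register job_B */3 -> active={job_A:*/3, job_B:*/3, job_C:*/3, job_D:*/14}
  job_A: interval 3, next fire after T=179 is 180
  job_B: interval 3, next fire after T=179 is 180
  job_C: interval 3, next fire after T=179 is 180
  job_D: interval 14, next fire after T=179 is 182
Earliest = 180, winner (lex tiebreak) = job_A

Answer: job_A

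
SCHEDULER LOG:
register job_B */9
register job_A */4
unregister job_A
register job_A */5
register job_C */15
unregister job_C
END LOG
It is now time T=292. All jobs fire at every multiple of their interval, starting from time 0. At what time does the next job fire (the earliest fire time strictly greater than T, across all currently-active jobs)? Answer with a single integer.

Answer: 295

Derivation:
Op 1: register job_B */9 -> active={job_B:*/9}
Op 2: register job_A */4 -> active={job_A:*/4, job_B:*/9}
Op 3: unregister job_A -> active={job_B:*/9}
Op 4: register job_A */5 -> active={job_A:*/5, job_B:*/9}
Op 5: register job_C */15 -> active={job_A:*/5, job_B:*/9, job_C:*/15}
Op 6: unregister job_C -> active={job_A:*/5, job_B:*/9}
  job_A: interval 5, next fire after T=292 is 295
  job_B: interval 9, next fire after T=292 is 297
Earliest fire time = 295 (job job_A)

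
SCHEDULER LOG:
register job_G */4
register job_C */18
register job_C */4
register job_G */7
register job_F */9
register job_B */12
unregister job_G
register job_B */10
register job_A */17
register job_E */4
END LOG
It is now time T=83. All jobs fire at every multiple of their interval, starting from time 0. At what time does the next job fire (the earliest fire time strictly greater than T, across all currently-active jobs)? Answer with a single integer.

Answer: 84

Derivation:
Op 1: register job_G */4 -> active={job_G:*/4}
Op 2: register job_C */18 -> active={job_C:*/18, job_G:*/4}
Op 3: register job_C */4 -> active={job_C:*/4, job_G:*/4}
Op 4: register job_G */7 -> active={job_C:*/4, job_G:*/7}
Op 5: register job_F */9 -> active={job_C:*/4, job_F:*/9, job_G:*/7}
Op 6: register job_B */12 -> active={job_B:*/12, job_C:*/4, job_F:*/9, job_G:*/7}
Op 7: unregister job_G -> active={job_B:*/12, job_C:*/4, job_F:*/9}
Op 8: register job_B */10 -> active={job_B:*/10, job_C:*/4, job_F:*/9}
Op 9: register job_A */17 -> active={job_A:*/17, job_B:*/10, job_C:*/4, job_F:*/9}
Op 10: register job_E */4 -> active={job_A:*/17, job_B:*/10, job_C:*/4, job_E:*/4, job_F:*/9}
  job_A: interval 17, next fire after T=83 is 85
  job_B: interval 10, next fire after T=83 is 90
  job_C: interval 4, next fire after T=83 is 84
  job_E: interval 4, next fire after T=83 is 84
  job_F: interval 9, next fire after T=83 is 90
Earliest fire time = 84 (job job_C)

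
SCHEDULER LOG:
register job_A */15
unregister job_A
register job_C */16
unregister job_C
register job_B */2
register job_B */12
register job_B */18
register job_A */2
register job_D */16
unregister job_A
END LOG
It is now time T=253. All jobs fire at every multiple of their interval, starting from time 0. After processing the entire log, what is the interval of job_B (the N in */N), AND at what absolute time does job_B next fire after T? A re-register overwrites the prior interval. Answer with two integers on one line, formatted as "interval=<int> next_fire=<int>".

Op 1: register job_A */15 -> active={job_A:*/15}
Op 2: unregister job_A -> active={}
Op 3: register job_C */16 -> active={job_C:*/16}
Op 4: unregister job_C -> active={}
Op 5: register job_B */2 -> active={job_B:*/2}
Op 6: register job_B */12 -> active={job_B:*/12}
Op 7: register job_B */18 -> active={job_B:*/18}
Op 8: register job_A */2 -> active={job_A:*/2, job_B:*/18}
Op 9: register job_D */16 -> active={job_A:*/2, job_B:*/18, job_D:*/16}
Op 10: unregister job_A -> active={job_B:*/18, job_D:*/16}
Final interval of job_B = 18
Next fire of job_B after T=253: (253//18+1)*18 = 270

Answer: interval=18 next_fire=270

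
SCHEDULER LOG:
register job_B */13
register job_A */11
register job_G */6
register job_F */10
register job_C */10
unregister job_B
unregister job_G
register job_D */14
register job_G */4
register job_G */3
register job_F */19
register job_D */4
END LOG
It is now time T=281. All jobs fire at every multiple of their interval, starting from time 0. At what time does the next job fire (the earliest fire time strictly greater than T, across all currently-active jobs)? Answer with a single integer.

Op 1: register job_B */13 -> active={job_B:*/13}
Op 2: register job_A */11 -> active={job_A:*/11, job_B:*/13}
Op 3: register job_G */6 -> active={job_A:*/11, job_B:*/13, job_G:*/6}
Op 4: register job_F */10 -> active={job_A:*/11, job_B:*/13, job_F:*/10, job_G:*/6}
Op 5: register job_C */10 -> active={job_A:*/11, job_B:*/13, job_C:*/10, job_F:*/10, job_G:*/6}
Op 6: unregister job_B -> active={job_A:*/11, job_C:*/10, job_F:*/10, job_G:*/6}
Op 7: unregister job_G -> active={job_A:*/11, job_C:*/10, job_F:*/10}
Op 8: register job_D */14 -> active={job_A:*/11, job_C:*/10, job_D:*/14, job_F:*/10}
Op 9: register job_G */4 -> active={job_A:*/11, job_C:*/10, job_D:*/14, job_F:*/10, job_G:*/4}
Op 10: register job_G */3 -> active={job_A:*/11, job_C:*/10, job_D:*/14, job_F:*/10, job_G:*/3}
Op 11: register job_F */19 -> active={job_A:*/11, job_C:*/10, job_D:*/14, job_F:*/19, job_G:*/3}
Op 12: register job_D */4 -> active={job_A:*/11, job_C:*/10, job_D:*/4, job_F:*/19, job_G:*/3}
  job_A: interval 11, next fire after T=281 is 286
  job_C: interval 10, next fire after T=281 is 290
  job_D: interval 4, next fire after T=281 is 284
  job_F: interval 19, next fire after T=281 is 285
  job_G: interval 3, next fire after T=281 is 282
Earliest fire time = 282 (job job_G)

Answer: 282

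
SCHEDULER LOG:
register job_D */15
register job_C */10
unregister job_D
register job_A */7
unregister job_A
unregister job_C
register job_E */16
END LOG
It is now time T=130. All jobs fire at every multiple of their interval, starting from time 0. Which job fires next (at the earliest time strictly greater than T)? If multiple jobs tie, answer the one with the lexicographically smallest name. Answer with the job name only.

Answer: job_E

Derivation:
Op 1: register job_D */15 -> active={job_D:*/15}
Op 2: register job_C */10 -> active={job_C:*/10, job_D:*/15}
Op 3: unregister job_D -> active={job_C:*/10}
Op 4: register job_A */7 -> active={job_A:*/7, job_C:*/10}
Op 5: unregister job_A -> active={job_C:*/10}
Op 6: unregister job_C -> active={}
Op 7: register job_E */16 -> active={job_E:*/16}
  job_E: interval 16, next fire after T=130 is 144
Earliest = 144, winner (lex tiebreak) = job_E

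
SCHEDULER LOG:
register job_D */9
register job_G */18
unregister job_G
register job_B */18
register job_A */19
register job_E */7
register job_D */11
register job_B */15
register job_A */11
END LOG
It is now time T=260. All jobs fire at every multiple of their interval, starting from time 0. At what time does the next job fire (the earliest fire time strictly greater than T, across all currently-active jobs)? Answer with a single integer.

Answer: 264

Derivation:
Op 1: register job_D */9 -> active={job_D:*/9}
Op 2: register job_G */18 -> active={job_D:*/9, job_G:*/18}
Op 3: unregister job_G -> active={job_D:*/9}
Op 4: register job_B */18 -> active={job_B:*/18, job_D:*/9}
Op 5: register job_A */19 -> active={job_A:*/19, job_B:*/18, job_D:*/9}
Op 6: register job_E */7 -> active={job_A:*/19, job_B:*/18, job_D:*/9, job_E:*/7}
Op 7: register job_D */11 -> active={job_A:*/19, job_B:*/18, job_D:*/11, job_E:*/7}
Op 8: register job_B */15 -> active={job_A:*/19, job_B:*/15, job_D:*/11, job_E:*/7}
Op 9: register job_A */11 -> active={job_A:*/11, job_B:*/15, job_D:*/11, job_E:*/7}
  job_A: interval 11, next fire after T=260 is 264
  job_B: interval 15, next fire after T=260 is 270
  job_D: interval 11, next fire after T=260 is 264
  job_E: interval 7, next fire after T=260 is 266
Earliest fire time = 264 (job job_A)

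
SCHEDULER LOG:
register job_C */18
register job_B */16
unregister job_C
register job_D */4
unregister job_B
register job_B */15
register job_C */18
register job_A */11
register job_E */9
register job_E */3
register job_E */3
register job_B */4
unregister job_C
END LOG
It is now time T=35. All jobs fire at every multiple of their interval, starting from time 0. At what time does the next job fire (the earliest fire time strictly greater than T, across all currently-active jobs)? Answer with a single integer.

Op 1: register job_C */18 -> active={job_C:*/18}
Op 2: register job_B */16 -> active={job_B:*/16, job_C:*/18}
Op 3: unregister job_C -> active={job_B:*/16}
Op 4: register job_D */4 -> active={job_B:*/16, job_D:*/4}
Op 5: unregister job_B -> active={job_D:*/4}
Op 6: register job_B */15 -> active={job_B:*/15, job_D:*/4}
Op 7: register job_C */18 -> active={job_B:*/15, job_C:*/18, job_D:*/4}
Op 8: register job_A */11 -> active={job_A:*/11, job_B:*/15, job_C:*/18, job_D:*/4}
Op 9: register job_E */9 -> active={job_A:*/11, job_B:*/15, job_C:*/18, job_D:*/4, job_E:*/9}
Op 10: register job_E */3 -> active={job_A:*/11, job_B:*/15, job_C:*/18, job_D:*/4, job_E:*/3}
Op 11: register job_E */3 -> active={job_A:*/11, job_B:*/15, job_C:*/18, job_D:*/4, job_E:*/3}
Op 12: register job_B */4 -> active={job_A:*/11, job_B:*/4, job_C:*/18, job_D:*/4, job_E:*/3}
Op 13: unregister job_C -> active={job_A:*/11, job_B:*/4, job_D:*/4, job_E:*/3}
  job_A: interval 11, next fire after T=35 is 44
  job_B: interval 4, next fire after T=35 is 36
  job_D: interval 4, next fire after T=35 is 36
  job_E: interval 3, next fire after T=35 is 36
Earliest fire time = 36 (job job_B)

Answer: 36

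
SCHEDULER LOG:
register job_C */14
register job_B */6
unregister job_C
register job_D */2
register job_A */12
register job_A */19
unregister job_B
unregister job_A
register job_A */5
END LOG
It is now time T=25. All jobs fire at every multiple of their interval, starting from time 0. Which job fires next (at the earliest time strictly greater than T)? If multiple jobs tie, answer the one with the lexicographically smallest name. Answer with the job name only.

Op 1: register job_C */14 -> active={job_C:*/14}
Op 2: register job_B */6 -> active={job_B:*/6, job_C:*/14}
Op 3: unregister job_C -> active={job_B:*/6}
Op 4: register job_D */2 -> active={job_B:*/6, job_D:*/2}
Op 5: register job_A */12 -> active={job_A:*/12, job_B:*/6, job_D:*/2}
Op 6: register job_A */19 -> active={job_A:*/19, job_B:*/6, job_D:*/2}
Op 7: unregister job_B -> active={job_A:*/19, job_D:*/2}
Op 8: unregister job_A -> active={job_D:*/2}
Op 9: register job_A */5 -> active={job_A:*/5, job_D:*/2}
  job_A: interval 5, next fire after T=25 is 30
  job_D: interval 2, next fire after T=25 is 26
Earliest = 26, winner (lex tiebreak) = job_D

Answer: job_D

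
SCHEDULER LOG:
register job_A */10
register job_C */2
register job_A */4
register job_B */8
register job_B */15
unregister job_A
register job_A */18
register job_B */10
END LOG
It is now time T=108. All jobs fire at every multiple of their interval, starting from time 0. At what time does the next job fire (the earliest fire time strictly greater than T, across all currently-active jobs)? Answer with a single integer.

Op 1: register job_A */10 -> active={job_A:*/10}
Op 2: register job_C */2 -> active={job_A:*/10, job_C:*/2}
Op 3: register job_A */4 -> active={job_A:*/4, job_C:*/2}
Op 4: register job_B */8 -> active={job_A:*/4, job_B:*/8, job_C:*/2}
Op 5: register job_B */15 -> active={job_A:*/4, job_B:*/15, job_C:*/2}
Op 6: unregister job_A -> active={job_B:*/15, job_C:*/2}
Op 7: register job_A */18 -> active={job_A:*/18, job_B:*/15, job_C:*/2}
Op 8: register job_B */10 -> active={job_A:*/18, job_B:*/10, job_C:*/2}
  job_A: interval 18, next fire after T=108 is 126
  job_B: interval 10, next fire after T=108 is 110
  job_C: interval 2, next fire after T=108 is 110
Earliest fire time = 110 (job job_B)

Answer: 110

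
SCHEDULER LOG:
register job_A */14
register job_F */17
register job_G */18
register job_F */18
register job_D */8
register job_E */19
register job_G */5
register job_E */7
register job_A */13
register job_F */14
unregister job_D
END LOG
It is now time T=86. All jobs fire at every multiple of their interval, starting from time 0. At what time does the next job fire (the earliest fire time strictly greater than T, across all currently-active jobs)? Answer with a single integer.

Op 1: register job_A */14 -> active={job_A:*/14}
Op 2: register job_F */17 -> active={job_A:*/14, job_F:*/17}
Op 3: register job_G */18 -> active={job_A:*/14, job_F:*/17, job_G:*/18}
Op 4: register job_F */18 -> active={job_A:*/14, job_F:*/18, job_G:*/18}
Op 5: register job_D */8 -> active={job_A:*/14, job_D:*/8, job_F:*/18, job_G:*/18}
Op 6: register job_E */19 -> active={job_A:*/14, job_D:*/8, job_E:*/19, job_F:*/18, job_G:*/18}
Op 7: register job_G */5 -> active={job_A:*/14, job_D:*/8, job_E:*/19, job_F:*/18, job_G:*/5}
Op 8: register job_E */7 -> active={job_A:*/14, job_D:*/8, job_E:*/7, job_F:*/18, job_G:*/5}
Op 9: register job_A */13 -> active={job_A:*/13, job_D:*/8, job_E:*/7, job_F:*/18, job_G:*/5}
Op 10: register job_F */14 -> active={job_A:*/13, job_D:*/8, job_E:*/7, job_F:*/14, job_G:*/5}
Op 11: unregister job_D -> active={job_A:*/13, job_E:*/7, job_F:*/14, job_G:*/5}
  job_A: interval 13, next fire after T=86 is 91
  job_E: interval 7, next fire after T=86 is 91
  job_F: interval 14, next fire after T=86 is 98
  job_G: interval 5, next fire after T=86 is 90
Earliest fire time = 90 (job job_G)

Answer: 90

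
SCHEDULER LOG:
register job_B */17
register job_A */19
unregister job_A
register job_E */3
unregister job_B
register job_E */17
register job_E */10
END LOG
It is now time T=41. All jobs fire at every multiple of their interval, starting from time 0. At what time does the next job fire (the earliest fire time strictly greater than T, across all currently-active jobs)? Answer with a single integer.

Op 1: register job_B */17 -> active={job_B:*/17}
Op 2: register job_A */19 -> active={job_A:*/19, job_B:*/17}
Op 3: unregister job_A -> active={job_B:*/17}
Op 4: register job_E */3 -> active={job_B:*/17, job_E:*/3}
Op 5: unregister job_B -> active={job_E:*/3}
Op 6: register job_E */17 -> active={job_E:*/17}
Op 7: register job_E */10 -> active={job_E:*/10}
  job_E: interval 10, next fire after T=41 is 50
Earliest fire time = 50 (job job_E)

Answer: 50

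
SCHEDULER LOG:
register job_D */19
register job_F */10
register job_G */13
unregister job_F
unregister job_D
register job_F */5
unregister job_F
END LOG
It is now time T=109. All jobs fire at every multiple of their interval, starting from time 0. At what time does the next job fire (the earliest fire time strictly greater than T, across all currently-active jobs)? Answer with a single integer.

Op 1: register job_D */19 -> active={job_D:*/19}
Op 2: register job_F */10 -> active={job_D:*/19, job_F:*/10}
Op 3: register job_G */13 -> active={job_D:*/19, job_F:*/10, job_G:*/13}
Op 4: unregister job_F -> active={job_D:*/19, job_G:*/13}
Op 5: unregister job_D -> active={job_G:*/13}
Op 6: register job_F */5 -> active={job_F:*/5, job_G:*/13}
Op 7: unregister job_F -> active={job_G:*/13}
  job_G: interval 13, next fire after T=109 is 117
Earliest fire time = 117 (job job_G)

Answer: 117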